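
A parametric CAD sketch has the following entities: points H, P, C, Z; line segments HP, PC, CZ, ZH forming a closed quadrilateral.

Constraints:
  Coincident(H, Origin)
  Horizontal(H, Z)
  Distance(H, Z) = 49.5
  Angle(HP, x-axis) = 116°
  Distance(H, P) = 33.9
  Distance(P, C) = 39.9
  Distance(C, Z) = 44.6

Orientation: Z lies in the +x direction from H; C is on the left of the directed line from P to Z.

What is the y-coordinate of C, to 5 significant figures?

36.942

H is at the origin; HZ is horizontal with |HZ| = 49.5 and Z in +x, so Z = (49.5, 0). HP runs at 116.0° with |HP| = 33.9, so P = (-14.861, 30.469). C is determined by |PC| = 39.9 and |CZ| = 44.6 together: it lies at the intersection of circle(P, 39.9) and circle(Z, 44.6). With |PZ| = 71.209, the foot of the radical line on PZ is 32.816 from P and the perpendicular offset is √(39.9² − 32.816²) = 22.697. Taking the left-of-PZ solution: C = (24.511, 36.942).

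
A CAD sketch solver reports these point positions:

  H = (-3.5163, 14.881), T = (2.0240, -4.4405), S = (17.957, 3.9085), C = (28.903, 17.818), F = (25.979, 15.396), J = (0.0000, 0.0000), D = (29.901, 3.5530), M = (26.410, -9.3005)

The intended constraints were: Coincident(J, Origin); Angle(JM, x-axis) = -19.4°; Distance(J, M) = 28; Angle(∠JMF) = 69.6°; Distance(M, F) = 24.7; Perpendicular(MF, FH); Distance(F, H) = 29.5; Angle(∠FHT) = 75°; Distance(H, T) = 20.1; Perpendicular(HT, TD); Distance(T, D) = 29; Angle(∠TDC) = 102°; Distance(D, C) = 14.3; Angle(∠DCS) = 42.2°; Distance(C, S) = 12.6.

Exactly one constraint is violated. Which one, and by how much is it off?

Distance(C, S) = 12.6 — off by 5.10.

J = (0.00, 0.00) ✓; JM at -19.40° ✓; |JM| = 28.00 ✓; ∠JMF = 69.60° ✓; |MF| = 24.70 ✓; ∠(MF, FH) = 90.00° ✓; |FH| = 29.50 ✓; ∠FHT = 75.00° ✓; |HT| = 20.10 ✓; ∠(HT, TD) = 90.00° ✓; |TD| = 29.00 ✓; ∠TDC = 102.0° ✓; |DC| = 14.30 ✓; ∠DCS = 42.20° ✓; |CS| = 17.70 ✗.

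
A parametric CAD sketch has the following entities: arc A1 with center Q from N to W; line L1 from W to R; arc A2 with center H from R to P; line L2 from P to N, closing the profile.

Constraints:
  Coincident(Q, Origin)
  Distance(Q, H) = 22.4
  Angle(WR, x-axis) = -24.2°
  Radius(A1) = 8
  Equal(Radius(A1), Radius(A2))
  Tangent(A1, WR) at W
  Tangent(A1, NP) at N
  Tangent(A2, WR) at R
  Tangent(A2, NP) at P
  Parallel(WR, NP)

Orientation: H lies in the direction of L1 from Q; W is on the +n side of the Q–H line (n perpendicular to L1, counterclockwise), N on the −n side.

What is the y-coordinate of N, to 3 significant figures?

-7.30

The slot axis is L1's direction at -24.2°, so u = (cos -24.2°, sin -24.2°) = (0.912, -0.410) and n = (−sin -24.2°, cos -24.2°) = (0.410, 0.912). Q is at the origin and H lies 22.4 along u from Q, so H = 22.4·u = (20.4, -9.18). Tangency of A1 to both parallel lines with radius 8.0 puts W and N at Q ± 8.0·n: W = (3.28, 7.30), N = (-3.28, -7.30). So N.y = -7.30.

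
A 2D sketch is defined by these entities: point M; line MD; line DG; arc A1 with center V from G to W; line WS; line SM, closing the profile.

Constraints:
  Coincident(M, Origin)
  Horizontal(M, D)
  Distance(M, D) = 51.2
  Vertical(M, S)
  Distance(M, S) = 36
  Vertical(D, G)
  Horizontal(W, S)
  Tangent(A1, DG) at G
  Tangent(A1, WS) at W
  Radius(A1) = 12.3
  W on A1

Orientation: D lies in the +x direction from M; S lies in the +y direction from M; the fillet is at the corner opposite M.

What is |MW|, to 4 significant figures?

53.00

M is at the origin; MD is horizontal with |MD| = 51.2 and D on the +x side, so D = (51.20, 0.000). M and S share the same x with |MS| = 36.0 and S on the +y side, so S = (0.000, 36.00). The virtual corner opposite M is at (51.20, 36.00). The tangent condition forces VG to be normal to DG and the tangent condition forces VW to be normal to WS, with radius 12.3, so the center V sits 12.3 in from both sides at V = (38.90, 23.70). That places the tangent points at G = (51.20, 23.70) on DG and W = (38.90, 36.00) on WS. Then |MW| = |W − M| = 53.00.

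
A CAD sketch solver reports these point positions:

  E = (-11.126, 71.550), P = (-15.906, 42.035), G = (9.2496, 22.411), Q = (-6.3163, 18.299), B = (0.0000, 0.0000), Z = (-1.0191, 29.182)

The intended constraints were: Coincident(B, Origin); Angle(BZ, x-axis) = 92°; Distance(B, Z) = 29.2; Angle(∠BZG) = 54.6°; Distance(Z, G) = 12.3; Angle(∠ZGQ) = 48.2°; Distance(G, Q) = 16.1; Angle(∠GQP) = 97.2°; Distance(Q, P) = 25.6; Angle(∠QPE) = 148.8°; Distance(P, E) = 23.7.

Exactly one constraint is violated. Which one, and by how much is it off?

Distance(P, E) = 23.7 — off by 6.20.

B = (0.00, 0.00) ✓; BZ at 92.00° ✓; |BZ| = 29.20 ✓; ∠BZG = 54.60° ✓; |ZG| = 12.30 ✓; ∠ZGQ = 48.20° ✓; |GQ| = 16.10 ✓; ∠GQP = 97.20° ✓; |QP| = 25.60 ✓; ∠QPE = 148.8° ✓; |PE| = 29.90 ✗.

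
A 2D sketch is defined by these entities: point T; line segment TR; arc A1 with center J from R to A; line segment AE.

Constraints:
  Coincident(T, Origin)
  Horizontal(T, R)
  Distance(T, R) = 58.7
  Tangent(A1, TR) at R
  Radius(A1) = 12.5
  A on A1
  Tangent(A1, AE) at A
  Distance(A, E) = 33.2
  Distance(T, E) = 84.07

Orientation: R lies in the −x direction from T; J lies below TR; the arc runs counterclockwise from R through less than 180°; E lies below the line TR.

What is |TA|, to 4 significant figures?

72.34

Checks: ∠(JR, RT) = 90.00° ✓; |JR| = 12.50 ✓; |JA| = 12.50 ✓; ∠(JA, AE) = 90.00° ✓; |AE| = 33.20 ✓; |TE| = 84.07 ✓.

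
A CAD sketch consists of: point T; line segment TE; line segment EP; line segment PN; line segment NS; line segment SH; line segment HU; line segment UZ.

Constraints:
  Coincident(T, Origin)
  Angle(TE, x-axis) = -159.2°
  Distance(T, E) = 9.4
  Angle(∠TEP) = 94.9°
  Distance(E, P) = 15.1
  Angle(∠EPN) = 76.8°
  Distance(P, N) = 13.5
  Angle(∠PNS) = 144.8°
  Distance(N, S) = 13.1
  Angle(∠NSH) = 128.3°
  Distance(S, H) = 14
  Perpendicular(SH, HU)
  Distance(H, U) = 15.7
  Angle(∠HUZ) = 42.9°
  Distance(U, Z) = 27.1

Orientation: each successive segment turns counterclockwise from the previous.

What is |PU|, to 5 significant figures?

24.229

∠NSH = 128.3° gives SH at 116.00° from the x-axis; with |SH| = 14.0, H = (6.6891, 13.092). SH is perpendicular to HU, so HU runs at -154.00°; with |HU| = 15.7, U = (-7.4220, 6.2100). Then |PU| = |U − P| = 24.229.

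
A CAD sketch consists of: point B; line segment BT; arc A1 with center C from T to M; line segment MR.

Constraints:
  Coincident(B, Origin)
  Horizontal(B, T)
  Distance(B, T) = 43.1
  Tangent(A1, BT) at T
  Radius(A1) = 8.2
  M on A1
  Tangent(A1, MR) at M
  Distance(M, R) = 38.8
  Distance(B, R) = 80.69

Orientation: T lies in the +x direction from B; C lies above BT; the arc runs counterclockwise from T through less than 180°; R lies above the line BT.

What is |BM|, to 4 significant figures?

49.73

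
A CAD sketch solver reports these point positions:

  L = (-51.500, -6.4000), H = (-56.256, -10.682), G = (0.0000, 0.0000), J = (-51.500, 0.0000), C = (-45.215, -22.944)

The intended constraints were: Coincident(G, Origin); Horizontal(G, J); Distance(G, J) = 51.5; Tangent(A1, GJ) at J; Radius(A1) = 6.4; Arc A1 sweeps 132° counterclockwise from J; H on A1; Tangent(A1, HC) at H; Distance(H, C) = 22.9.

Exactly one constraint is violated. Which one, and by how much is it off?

Distance(H, C) = 22.9 — off by 6.40.

G = (0.00, 0.00) ✓; G.y = 0.00, J.y = 0.00 ✓; |GJ| = 51.50 ✓; ∠(LJ, JG) = 90.00° ✓; |LJ| = 6.400 ✓; bearing(L→H) − bearing(L→J) = 132.0° ✓; |LH| = 6.400 ✓; ∠(LH, HC) = 90.00° ✓; |HC| = 16.50 ✗.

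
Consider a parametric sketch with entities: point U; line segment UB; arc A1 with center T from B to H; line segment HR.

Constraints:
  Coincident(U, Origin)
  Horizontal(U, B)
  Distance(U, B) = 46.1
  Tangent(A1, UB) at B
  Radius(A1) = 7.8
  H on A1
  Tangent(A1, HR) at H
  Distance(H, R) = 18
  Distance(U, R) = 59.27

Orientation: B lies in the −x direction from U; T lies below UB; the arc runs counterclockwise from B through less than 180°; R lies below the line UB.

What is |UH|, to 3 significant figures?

54.5

Checks: U.y = 0.00, B.y = 0.00 ✓; |TB| = 7.800 ✓; |TH| = 7.800 ✓; ∠(TH, HR) = 90.00° ✓; |HR| = 18.00 ✓; |UR| = 59.27 ✓.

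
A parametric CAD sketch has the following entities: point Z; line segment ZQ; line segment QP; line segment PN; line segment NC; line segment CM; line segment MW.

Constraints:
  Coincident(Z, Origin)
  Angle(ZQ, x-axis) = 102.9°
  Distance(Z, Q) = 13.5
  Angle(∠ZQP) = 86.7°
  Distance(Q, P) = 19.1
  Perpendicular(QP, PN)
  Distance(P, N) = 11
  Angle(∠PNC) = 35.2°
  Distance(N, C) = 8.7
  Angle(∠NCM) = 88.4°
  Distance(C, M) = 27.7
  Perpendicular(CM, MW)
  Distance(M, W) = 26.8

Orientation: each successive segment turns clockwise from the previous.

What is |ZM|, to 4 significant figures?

44.09

Z is at the origin; ZQ runs at 102.9° with length 13.5, so Q = (-3.014, 13.16). ∠ZQP = 86.7° gives QP at 9.600° from the x-axis; with |QP| = 19.1, P = (15.82, 16.34). QP is perpendicular to PN, so PN runs at -80.40°; with |PN| = 11.0, N = (17.65, 5.499). ∠PNC = 35.2° gives NC at 134.8° from the x-axis; with |NC| = 8.7, C = (11.52, 11.67). ∠NCM = 88.4° gives CM at 43.20° from the x-axis; with |CM| = 27.7, M = (31.72, 30.63). Then |ZM| = |M − Z| = 44.09.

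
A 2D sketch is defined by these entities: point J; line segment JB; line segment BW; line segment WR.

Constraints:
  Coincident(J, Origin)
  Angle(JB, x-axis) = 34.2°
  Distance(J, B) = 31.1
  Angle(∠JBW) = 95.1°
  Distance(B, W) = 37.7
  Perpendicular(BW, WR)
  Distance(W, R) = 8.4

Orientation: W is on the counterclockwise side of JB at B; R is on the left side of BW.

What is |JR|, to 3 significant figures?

46.3

J is at the origin; JB runs at 34.2° with length 31.1, so B = 31.1·(cos 34.2°, sin 34.2°) = (25.7, 17.5). ∠JBW = 95.1°, so BW runs at 34.2° + (180° − 95.1°) = 119° from the x-axis; with |BW| = 37.7, W = B + 37.7·(cos 119°, sin 119°) = (7.39, 50.4). The perpendicularity gives WR at right angles to BW; with |WR| = 8.4 on the left of BW, R = W + 8.4·(-0.874, -0.486) = (0.0477, 46.3). Then |JR| = |R − J| = 46.3.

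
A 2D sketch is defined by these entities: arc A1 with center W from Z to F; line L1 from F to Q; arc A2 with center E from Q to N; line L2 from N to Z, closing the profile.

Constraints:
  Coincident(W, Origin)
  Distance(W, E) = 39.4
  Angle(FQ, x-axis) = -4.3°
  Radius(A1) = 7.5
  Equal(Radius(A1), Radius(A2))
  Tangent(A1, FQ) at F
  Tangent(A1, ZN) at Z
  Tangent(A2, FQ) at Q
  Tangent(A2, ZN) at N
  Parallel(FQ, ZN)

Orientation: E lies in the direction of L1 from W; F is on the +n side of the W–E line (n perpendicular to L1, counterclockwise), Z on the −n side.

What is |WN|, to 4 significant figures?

40.11

Tangency of A1 to both parallel lines with radius 7.5 puts F and Z at W ± 7.5·n: F = (0.5623, 7.479), Z = (-0.5623, -7.479). Equal radii place Q and N the same way about E: Q = E + 7.5·n = (39.85, 4.525), N = E − 7.5·n = (38.73, -10.43). Then |WN| = |N − W| = 40.11.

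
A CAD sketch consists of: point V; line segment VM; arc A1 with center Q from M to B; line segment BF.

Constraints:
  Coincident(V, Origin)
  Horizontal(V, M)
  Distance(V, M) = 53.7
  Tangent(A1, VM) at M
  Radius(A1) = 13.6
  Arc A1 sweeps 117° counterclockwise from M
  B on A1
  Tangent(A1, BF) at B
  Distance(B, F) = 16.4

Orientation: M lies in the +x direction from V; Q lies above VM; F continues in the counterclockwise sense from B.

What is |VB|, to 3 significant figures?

68.7

V is at the origin; V and M share the same y with |VM| = 53.7 and M on the +x side, so M = (53.7, 0.00). The tangent condition forces QM to be normal to VM, so Q = M + (0, 13.6) = (53.7, 13.6). On A1, M sits at bearing -90° from Q; a 117° counterclockwise sweep puts B at bearing 27°, so B = Q + 13.6·(cos 27°, sin 27°) = (65.8, 19.8). Then |VB| = |B − V| = 68.7.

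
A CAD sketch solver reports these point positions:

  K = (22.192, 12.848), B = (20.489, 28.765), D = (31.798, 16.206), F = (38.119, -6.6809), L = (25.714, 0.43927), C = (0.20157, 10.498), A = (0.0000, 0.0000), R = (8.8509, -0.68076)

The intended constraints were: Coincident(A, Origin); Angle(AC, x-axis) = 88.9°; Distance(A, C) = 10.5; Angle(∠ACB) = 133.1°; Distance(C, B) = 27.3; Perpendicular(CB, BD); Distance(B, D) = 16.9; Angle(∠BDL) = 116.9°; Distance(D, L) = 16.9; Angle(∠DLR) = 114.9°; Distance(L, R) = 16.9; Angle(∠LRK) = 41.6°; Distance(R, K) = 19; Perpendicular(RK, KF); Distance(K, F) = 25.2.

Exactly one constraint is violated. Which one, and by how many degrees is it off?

Perpendicular(RK, KF) — off by 6.20°.

A = (0.00, 0.00) ✓; AC at 88.90° ✓; |AC| = 10.50 ✓; ∠ACB = 133.1° ✓; |CB| = 27.30 ✓; ∠(CB, BD) = 90.00° ✓; |BD| = 16.90 ✓; ∠BDL = 116.9° ✓; |DL| = 16.90 ✓; ∠DLR = 114.9° ✓; |LR| = 16.90 ✓; ∠LRK = 41.60° ✓; |RK| = 19.00 ✓; ∠(RK, KF) = 96.20° ✗; |KF| = 25.20 ✓.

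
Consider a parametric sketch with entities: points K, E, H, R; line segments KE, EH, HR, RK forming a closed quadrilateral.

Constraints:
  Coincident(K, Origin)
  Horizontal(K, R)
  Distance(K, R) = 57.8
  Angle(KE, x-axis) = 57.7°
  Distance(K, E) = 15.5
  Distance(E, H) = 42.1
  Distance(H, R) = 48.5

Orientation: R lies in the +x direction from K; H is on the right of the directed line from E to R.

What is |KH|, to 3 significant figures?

33.2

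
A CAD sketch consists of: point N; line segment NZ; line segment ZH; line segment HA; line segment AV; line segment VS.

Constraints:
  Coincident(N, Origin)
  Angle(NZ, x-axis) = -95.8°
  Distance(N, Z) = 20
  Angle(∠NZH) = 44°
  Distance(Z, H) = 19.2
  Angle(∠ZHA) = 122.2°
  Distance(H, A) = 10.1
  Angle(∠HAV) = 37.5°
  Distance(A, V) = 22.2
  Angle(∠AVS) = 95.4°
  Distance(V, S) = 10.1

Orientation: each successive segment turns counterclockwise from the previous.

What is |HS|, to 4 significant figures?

15.63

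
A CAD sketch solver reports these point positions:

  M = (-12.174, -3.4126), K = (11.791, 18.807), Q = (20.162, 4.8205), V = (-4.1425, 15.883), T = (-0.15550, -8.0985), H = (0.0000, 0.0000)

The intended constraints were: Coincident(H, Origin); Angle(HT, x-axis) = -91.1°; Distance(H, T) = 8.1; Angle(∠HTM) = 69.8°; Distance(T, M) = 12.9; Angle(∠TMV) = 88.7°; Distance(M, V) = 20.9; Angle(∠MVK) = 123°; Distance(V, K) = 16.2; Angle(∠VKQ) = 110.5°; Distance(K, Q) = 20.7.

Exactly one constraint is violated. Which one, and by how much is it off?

Distance(K, Q) = 20.7 — off by 4.40.

H = (0.00, 0.00) ✓; HT at -91.10° ✓; |HT| = 8.100 ✓; ∠HTM = 69.80° ✓; |TM| = 12.90 ✓; ∠TMV = 88.70° ✓; |MV| = 20.90 ✓; ∠MVK = 123.0° ✓; |VK| = 16.20 ✓; ∠VKQ = 110.5° ✓; |KQ| = 16.30 ✗.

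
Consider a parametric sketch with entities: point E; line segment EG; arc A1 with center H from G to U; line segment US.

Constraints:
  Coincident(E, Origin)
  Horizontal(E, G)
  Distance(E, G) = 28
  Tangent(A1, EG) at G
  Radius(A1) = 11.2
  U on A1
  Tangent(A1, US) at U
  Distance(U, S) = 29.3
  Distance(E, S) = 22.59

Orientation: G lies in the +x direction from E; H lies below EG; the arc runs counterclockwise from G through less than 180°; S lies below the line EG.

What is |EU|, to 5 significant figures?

20.688

E is at the origin; E and G share the same y with |EG| = 28.0 and G on the +x side, so G = (28.000, 0.0000). A1 meets EG tangentially, so HG is at right angles to EG, so H = G + (0, -11.2) = (28.000, -11.200). Since HU ⟂ US (tangency), |HS| = √(11.2² + 29.3²) = 31.368 regardless of where U sits on A1. So S lies on both circle(E, 22.59) and circle(H, 31.368); the below-EG intersection is S = (-1.2399, -22.556). U is the foot of the tangent from S: U = (20.485, -2.8957).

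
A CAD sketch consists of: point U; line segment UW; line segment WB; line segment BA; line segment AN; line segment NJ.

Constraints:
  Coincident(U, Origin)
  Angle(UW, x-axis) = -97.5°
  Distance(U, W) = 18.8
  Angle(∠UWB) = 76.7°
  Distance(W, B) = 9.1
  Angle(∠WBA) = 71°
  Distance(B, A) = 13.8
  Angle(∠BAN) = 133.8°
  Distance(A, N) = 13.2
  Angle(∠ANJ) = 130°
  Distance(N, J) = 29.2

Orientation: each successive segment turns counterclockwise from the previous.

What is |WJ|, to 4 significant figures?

34.35

U is at the origin; UW runs at -97.5° with length 18.8, so W = (-2.454, -18.64). ∠UWB = 76.7° gives WB at 5.800° from the x-axis; with |WB| = 9.1, B = (6.600, -17.72). ∠WBA = 71.0° gives BA at 114.8° from the x-axis; with |BA| = 13.8, A = (0.8111, -5.192). ∠BAN = 133.8° gives AN at 161.0° from the x-axis; with |AN| = 13.2, N = (-11.67, -0.8947). ∠ANJ = 130.0° gives NJ at -149.0° from the x-axis; with |NJ| = 29.2, J = (-36.70, -15.93). Then |WJ| = |J − W| = 34.35.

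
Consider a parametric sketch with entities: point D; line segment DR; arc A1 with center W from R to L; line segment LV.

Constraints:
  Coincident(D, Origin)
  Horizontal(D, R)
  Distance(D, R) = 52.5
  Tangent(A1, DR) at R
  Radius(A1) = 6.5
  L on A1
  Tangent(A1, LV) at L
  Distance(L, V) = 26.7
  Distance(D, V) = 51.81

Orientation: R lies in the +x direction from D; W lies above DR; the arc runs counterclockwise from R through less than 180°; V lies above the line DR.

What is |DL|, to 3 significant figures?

58.6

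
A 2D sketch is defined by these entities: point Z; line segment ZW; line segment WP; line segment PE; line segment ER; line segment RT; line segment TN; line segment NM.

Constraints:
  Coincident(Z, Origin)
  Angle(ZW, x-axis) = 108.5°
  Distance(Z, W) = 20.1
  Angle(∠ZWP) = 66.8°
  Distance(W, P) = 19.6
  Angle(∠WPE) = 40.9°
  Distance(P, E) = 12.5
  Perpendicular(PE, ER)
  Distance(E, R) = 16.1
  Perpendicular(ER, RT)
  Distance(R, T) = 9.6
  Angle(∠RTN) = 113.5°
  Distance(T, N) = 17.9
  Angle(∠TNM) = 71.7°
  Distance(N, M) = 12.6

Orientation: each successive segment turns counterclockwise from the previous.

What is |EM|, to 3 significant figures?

4.44

∠RTN = 113.5° gives TN at -113° from the x-axis; with |TN| = 17.9, N = (-25.2, 5.65). ∠TNM = 71.7° gives NM at -4.40° from the x-axis; with |NM| = 12.6, M = (-12.7, 4.68). Then |EM| = |M − E| = 4.44.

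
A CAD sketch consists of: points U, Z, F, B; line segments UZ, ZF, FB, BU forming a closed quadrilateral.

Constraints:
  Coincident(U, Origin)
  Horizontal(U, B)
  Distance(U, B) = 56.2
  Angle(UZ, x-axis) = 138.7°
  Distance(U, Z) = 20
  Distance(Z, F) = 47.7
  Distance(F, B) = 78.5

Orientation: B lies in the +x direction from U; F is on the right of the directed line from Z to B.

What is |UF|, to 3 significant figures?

37.3

U is at the origin; UB is horizontal with |UB| = 56.2 and B in +x, so B = (56.2, 0). UZ runs at 138.7° with |UZ| = 20.0, so Z = (-15.0, 13.2). F is determined by |ZF| = 47.7 and |FB| = 78.5 together: it lies at the intersection of circle(Z, 47.7) and circle(B, 78.5). With |ZB| = 72.4, the foot of the radical line on ZB is 9.39 from Z and the perpendicular offset is √(47.7² − 9.39²) = 46.8. Taking the right-of-ZB solution: F = (-14.3, -34.5).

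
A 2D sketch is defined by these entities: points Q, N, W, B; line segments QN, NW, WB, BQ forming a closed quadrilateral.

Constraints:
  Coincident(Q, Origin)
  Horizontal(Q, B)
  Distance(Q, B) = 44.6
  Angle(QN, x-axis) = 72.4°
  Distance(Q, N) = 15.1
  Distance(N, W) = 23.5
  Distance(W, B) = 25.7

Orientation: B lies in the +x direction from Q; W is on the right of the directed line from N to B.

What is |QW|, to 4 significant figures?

19.62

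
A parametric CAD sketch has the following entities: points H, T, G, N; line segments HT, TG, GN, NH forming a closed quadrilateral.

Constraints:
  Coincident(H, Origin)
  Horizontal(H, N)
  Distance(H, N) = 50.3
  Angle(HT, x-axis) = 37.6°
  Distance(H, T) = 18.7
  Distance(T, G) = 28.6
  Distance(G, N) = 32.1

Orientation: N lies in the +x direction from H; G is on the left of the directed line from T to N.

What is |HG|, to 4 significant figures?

47.30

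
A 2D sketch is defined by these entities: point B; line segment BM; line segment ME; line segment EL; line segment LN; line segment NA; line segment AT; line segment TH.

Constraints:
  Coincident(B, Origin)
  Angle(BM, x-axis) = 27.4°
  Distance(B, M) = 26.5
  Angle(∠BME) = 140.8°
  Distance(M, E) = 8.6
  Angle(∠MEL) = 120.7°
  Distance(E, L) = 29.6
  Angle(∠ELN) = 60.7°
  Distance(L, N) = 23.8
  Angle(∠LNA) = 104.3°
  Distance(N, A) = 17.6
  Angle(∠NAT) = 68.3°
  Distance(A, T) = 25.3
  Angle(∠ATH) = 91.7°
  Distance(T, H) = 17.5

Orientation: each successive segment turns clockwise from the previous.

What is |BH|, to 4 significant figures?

41.45

B is at the origin; BM runs at 27.4° with length 26.5, so M = (23.53, 12.20). ∠BME = 140.8° gives ME at -11.80° from the x-axis; with |ME| = 8.6, E = (31.95, 10.44). ∠MEL = 120.7° gives EL at -71.10° from the x-axis; with |EL| = 29.6, L = (41.53, -17.57). ∠ELN = 60.7° gives LN at 169.6° from the x-axis; with |LN| = 23.8, N = (18.12, -13.27). ∠LNA = 104.3° gives NA at 93.90° from the x-axis; with |NA| = 17.6, A = (16.93, 4.288). ∠NAT = 68.3° gives AT at -17.80° from the x-axis; with |AT| = 25.3, T = (41.02, -3.446). ∠ATH = 91.7° gives TH at -106.1° from the x-axis; with |TH| = 17.5, H = (36.16, -20.26). Then |BH| = |H − B| = 41.45.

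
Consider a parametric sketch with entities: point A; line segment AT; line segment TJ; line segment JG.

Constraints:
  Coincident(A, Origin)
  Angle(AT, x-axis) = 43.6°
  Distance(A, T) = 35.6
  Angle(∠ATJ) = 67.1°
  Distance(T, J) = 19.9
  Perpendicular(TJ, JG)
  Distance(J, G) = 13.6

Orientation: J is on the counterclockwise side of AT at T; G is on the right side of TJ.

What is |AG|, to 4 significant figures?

46.79

A is at the origin; AT runs at 43.6° with length 35.6, so T = 35.6·(cos 43.6°, sin 43.6°) = (25.78, 24.55). ∠ATJ = 67.1°, so TJ runs at 43.6° + (180° − 67.1°) = 156.5° from the x-axis; with |TJ| = 19.9, J = T + 19.9·(cos 156.5°, sin 156.5°) = (7.531, 32.49). TJ is perpendicular to JG; with |JG| = 13.6 on the right of TJ, G = J + 13.6·(0.3987, 0.9171) = (12.95, 44.96). Then |AG| = |G − A| = 46.79.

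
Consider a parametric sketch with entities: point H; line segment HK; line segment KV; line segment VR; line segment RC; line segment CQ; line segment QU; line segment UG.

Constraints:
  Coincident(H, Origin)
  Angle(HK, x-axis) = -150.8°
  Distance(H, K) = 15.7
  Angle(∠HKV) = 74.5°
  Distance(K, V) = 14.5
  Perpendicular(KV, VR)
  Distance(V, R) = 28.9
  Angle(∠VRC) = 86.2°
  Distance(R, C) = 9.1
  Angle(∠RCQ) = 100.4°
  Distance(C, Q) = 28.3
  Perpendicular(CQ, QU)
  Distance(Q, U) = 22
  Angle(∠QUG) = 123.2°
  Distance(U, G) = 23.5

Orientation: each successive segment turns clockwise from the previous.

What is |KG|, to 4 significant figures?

42.10

H is at the origin; HK runs at -150.8° with length 15.7, so K = (-13.70, -7.659). ∠HKV = 74.5° gives KV at 103.7° from the x-axis; with |KV| = 14.5, V = (-17.14, 6.428). KV ⟂ VR, so VR runs at 13.70°; with |VR| = 28.9, R = (10.94, 13.27). ∠VRC = 86.2° gives RC at -80.10° from the x-axis; with |RC| = 9.1, C = (12.50, 4.308). ∠RCQ = 100.4° gives CQ at -159.7° from the x-axis; with |CQ| = 28.3, Q = (-14.04, -5.510). The perpendicularity gives QU at right angles to CQ, so QU runs at 110.3°; with |QU| = 22.0, U = (-21.67, 15.12). ∠QUG = 123.2° gives UG at 53.50° from the x-axis; with |UG| = 23.5, G = (-7.693, 34.01). Then |KG| = |G − K| = 42.10.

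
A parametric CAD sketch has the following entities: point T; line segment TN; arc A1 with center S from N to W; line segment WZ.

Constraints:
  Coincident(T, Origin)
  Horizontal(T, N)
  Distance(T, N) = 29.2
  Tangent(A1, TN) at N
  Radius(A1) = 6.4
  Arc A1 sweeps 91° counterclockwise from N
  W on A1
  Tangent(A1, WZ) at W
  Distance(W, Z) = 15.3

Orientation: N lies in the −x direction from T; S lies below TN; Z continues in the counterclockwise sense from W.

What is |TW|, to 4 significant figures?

36.19

T is at the origin; TN is horizontal with |TN| = 29.2 and N on the −x side, so N = (-29.20, 0.000). The tangent condition forces SN to be normal to TN, so S = N + (0, -6.4) = (-29.20, -6.400). On A1, N sits at bearing 90° from S; a 91° counterclockwise sweep puts W at bearing 181°, so W = S + 6.4·(cos 181°, sin 181°) = (-35.60, -6.512). Then |TW| = |W − T| = 36.19.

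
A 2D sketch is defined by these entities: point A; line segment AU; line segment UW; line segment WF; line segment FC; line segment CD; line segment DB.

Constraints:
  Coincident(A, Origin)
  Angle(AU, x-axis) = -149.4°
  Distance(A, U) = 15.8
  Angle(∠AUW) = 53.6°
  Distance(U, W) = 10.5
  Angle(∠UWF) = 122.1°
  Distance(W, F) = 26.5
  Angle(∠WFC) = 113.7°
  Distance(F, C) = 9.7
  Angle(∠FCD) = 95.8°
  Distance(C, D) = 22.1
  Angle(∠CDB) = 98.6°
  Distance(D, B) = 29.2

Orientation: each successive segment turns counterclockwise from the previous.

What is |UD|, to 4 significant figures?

19.96

∠WFC = 113.7° gives FC at 101.2° from the x-axis; with |FC| = 9.7, C = (15.92, 12.53). ∠FCD = 95.8° gives CD at -174.6° from the x-axis; with |CD| = 22.1, D = (-6.086, 10.45). Then |UD| = |D − U| = 19.96.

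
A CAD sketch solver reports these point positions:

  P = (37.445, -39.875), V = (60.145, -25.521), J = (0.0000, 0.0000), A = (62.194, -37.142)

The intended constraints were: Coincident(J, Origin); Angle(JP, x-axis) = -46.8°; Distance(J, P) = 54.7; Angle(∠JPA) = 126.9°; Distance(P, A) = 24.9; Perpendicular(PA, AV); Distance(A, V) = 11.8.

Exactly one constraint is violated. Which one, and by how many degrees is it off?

Perpendicular(PA, AV) — off by 3.70°.

J = (0.00, 0.00) ✓; JP at -46.80° ✓; |JP| = 54.70 ✓; ∠JPA = 126.9° ✓; |PA| = 24.90 ✓; ∠(PA, AV) = 93.70° ✗; |AV| = 11.80 ✓.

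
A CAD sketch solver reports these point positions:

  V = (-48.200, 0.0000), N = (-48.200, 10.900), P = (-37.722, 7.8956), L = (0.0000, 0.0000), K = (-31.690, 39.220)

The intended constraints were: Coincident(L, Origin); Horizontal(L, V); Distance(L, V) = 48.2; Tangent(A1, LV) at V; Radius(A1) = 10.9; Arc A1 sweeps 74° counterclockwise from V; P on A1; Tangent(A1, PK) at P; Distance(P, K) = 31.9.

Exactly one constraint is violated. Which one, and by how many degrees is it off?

Tangent(A1, PK) at P — off by 5.10°.

L = (0.00, 0.00) ✓; L.y = 0.00, V.y = 0.00 ✓; |LV| = 48.20 ✓; ∠(NV, VL) = 90.00° ✓; |NV| = 10.90 ✓; bearing(N→P) − bearing(N→V) = 74.00° ✓; |NP| = 10.90 ✓; ∠(NP, PK) = 84.90° ✗; |PK| = 31.90 ✓.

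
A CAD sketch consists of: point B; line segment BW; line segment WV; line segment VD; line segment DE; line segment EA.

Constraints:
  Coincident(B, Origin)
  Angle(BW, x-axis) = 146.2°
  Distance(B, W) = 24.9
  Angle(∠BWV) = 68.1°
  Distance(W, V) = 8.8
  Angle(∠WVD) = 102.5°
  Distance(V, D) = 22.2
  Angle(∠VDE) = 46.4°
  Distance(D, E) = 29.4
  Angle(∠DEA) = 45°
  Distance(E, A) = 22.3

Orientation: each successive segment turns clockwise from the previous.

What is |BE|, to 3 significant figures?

26.7

B is at the origin; BW runs at 146.2° with length 24.9, so W = (-20.7, 13.9). ∠BWV = 68.1° gives WV at 34.3° from the x-axis; with |WV| = 8.8, V = (-13.4, 18.8). ∠WVD = 102.5° gives VD at -43.2° from the x-axis; with |VD| = 22.2, D = (2.76, 3.61). ∠VDE = 46.4° gives DE at -177° from the x-axis; with |DE| = 29.4, E = (-26.6, 1.97). Then |BE| = |E − B| = 26.7.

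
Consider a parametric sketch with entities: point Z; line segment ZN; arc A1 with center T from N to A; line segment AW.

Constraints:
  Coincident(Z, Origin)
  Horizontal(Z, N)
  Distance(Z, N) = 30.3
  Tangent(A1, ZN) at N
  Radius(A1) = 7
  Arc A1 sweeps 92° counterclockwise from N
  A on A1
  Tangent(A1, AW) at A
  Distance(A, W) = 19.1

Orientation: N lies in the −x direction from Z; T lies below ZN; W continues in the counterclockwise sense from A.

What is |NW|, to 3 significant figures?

27.1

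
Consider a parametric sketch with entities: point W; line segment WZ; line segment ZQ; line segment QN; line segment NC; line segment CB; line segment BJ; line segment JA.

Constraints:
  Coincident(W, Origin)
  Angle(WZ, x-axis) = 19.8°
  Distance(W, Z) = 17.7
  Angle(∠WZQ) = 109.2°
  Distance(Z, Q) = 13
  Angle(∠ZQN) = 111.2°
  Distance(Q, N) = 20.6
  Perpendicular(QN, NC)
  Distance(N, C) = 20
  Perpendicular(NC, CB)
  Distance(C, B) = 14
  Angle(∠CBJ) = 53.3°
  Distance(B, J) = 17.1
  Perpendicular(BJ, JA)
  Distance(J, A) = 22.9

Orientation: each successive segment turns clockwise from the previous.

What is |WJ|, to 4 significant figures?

19.08

W is at the origin; WZ runs at 19.8° with length 17.7, so Z = (16.65, 5.996). ∠WZQ = 109.2° gives ZQ at -51.00° from the x-axis; with |ZQ| = 13.0, Q = (24.83, -4.107). ∠ZQN = 111.2° gives QN at -119.8° from the x-axis; with |QN| = 20.6, N = (14.60, -21.98). QN is perpendicular to NC, so NC runs at 150.2°; with |NC| = 20.0, C = (-2.758, -12.04). NC ⟂ CB, so CB runs at 60.20°; with |CB| = 14.0, B = (4.199, 0.1050). ∠CBJ = 53.3° gives BJ at -66.50° from the x-axis; with |BJ| = 17.1, J = (11.02, -15.58). Then |WJ| = |J − W| = 19.08.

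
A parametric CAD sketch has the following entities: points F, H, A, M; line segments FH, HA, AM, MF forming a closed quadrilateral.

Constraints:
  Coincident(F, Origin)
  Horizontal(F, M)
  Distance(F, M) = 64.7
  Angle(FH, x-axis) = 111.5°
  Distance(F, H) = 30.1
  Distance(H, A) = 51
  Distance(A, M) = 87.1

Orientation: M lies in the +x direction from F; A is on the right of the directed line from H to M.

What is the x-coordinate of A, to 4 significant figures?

-19.50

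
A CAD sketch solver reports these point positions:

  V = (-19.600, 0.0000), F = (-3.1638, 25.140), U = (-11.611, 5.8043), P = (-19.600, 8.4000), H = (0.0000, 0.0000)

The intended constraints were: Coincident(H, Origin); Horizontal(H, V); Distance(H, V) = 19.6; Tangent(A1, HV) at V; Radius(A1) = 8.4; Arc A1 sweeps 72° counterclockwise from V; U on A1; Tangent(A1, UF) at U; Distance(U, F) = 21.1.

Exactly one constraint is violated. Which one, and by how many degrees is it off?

Tangent(A1, UF) at U — off by 5.60°.

H = (0.00, 0.00) ✓; H.y = 0.00, V.y = 0.00 ✓; |HV| = 19.60 ✓; ∠(PV, VH) = 90.00° ✓; |PV| = 8.400 ✓; bearing(P→U) − bearing(P→V) = 72.00° ✓; |PU| = 8.400 ✓; ∠(PU, UF) = 95.60° ✗; |UF| = 21.10 ✓.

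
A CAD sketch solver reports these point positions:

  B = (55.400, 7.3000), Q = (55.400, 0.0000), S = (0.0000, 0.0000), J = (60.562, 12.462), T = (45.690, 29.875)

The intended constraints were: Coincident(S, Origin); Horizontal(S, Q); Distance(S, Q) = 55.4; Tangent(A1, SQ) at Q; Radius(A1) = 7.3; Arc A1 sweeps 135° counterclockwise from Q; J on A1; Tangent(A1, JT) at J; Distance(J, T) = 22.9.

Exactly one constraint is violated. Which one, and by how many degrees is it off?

Tangent(A1, JT) at J — off by 4.50°.

S = (0.00, 0.00) ✓; S.y = 0.00, Q.y = 0.00 ✓; |SQ| = 55.40 ✓; ∠(BQ, QS) = 90.00° ✓; |BQ| = 7.300 ✓; bearing(B→J) − bearing(B→Q) = 135.0° ✓; |BJ| = 7.300 ✓; ∠(BJ, JT) = 94.50° ✗; |JT| = 22.90 ✓.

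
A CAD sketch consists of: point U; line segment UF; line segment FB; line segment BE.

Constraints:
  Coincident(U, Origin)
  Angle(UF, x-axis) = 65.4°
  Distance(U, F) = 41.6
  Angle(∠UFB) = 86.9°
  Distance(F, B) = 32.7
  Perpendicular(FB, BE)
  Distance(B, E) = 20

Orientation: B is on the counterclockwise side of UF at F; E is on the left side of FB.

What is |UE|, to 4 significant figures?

37.30

U is at the origin; UF runs at 65.4° with length 41.6, so F = 41.6·(cos 65.4°, sin 65.4°) = (17.32, 37.82). ∠UFB = 86.9°, so FB runs at 65.4° + (180° − 86.9°) = 158.5° from the x-axis; with |FB| = 32.7, B = F + 32.7·(cos 158.5°, sin 158.5°) = (-13.11, 49.81). FB is perpendicular to BE; with |BE| = 20.0 on the left of FB, E = B + 20.0·(-0.3665, -0.9304) = (-20.44, 31.20). Then |UE| = |E − U| = 37.30.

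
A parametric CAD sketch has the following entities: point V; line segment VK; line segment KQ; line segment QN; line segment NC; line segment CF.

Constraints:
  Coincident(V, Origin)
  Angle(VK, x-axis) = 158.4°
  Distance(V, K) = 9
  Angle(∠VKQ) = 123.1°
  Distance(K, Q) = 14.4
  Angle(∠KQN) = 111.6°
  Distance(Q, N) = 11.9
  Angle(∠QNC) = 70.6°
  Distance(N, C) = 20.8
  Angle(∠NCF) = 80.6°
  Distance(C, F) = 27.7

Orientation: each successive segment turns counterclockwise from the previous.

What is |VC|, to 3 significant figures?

5.21

∠KQN = 111.6° gives QN at -76.3° from the x-axis; with |QN| = 11.9, N = (-17.3, -16.6). ∠QNC = 70.6° gives NC at 33.1° from the x-axis; with |NC| = 20.8, C = (0.123, -5.21). Then |VC| = |C − V| = 5.21.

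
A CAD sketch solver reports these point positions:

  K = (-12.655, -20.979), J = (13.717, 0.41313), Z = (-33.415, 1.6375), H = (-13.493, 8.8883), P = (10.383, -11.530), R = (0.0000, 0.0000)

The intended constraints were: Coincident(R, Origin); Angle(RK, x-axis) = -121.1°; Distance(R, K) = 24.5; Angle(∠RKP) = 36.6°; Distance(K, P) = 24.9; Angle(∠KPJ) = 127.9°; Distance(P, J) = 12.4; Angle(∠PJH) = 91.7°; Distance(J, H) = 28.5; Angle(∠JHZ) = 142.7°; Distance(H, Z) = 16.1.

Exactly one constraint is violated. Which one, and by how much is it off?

Distance(H, Z) = 16.1 — off by 5.10.

R = (0.00, 0.00) ✓; RK at -121.1° ✓; |RK| = 24.50 ✓; ∠RKP = 36.60° ✓; |KP| = 24.90 ✓; ∠KPJ = 127.9° ✓; |PJ| = 12.40 ✓; ∠PJH = 91.70° ✓; |JH| = 28.50 ✓; ∠JHZ = 142.7° ✓; |HZ| = 21.20 ✗.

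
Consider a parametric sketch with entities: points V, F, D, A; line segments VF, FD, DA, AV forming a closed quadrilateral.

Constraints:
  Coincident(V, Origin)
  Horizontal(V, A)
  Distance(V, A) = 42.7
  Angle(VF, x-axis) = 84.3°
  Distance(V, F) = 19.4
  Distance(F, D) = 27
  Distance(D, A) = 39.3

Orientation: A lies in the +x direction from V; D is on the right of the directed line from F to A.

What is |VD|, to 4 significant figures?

8.660

V is at the origin; V and A share the same y with |VA| = 42.7 and A in +x, so A = (42.7, 0). VF runs at 84.3° with |VF| = 19.4, so F = (1.927, 19.30). D is determined by |FD| = 27.0 and |DA| = 39.3 together: it lies at the intersection of circle(F, 27.0) and circle(A, 39.3). With |FA| = 45.11, the foot of the radical line on FA is 13.52 from F and the perpendicular offset is √(27.0² − 13.52²) = 23.37. Taking the right-of-FA solution: D = (4.143, -7.605).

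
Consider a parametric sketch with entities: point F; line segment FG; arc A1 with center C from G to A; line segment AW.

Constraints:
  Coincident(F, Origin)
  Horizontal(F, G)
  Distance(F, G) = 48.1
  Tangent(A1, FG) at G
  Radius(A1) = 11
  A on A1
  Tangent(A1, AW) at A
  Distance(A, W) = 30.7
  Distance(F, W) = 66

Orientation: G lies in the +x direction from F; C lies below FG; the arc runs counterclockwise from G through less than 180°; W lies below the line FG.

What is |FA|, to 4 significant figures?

40.84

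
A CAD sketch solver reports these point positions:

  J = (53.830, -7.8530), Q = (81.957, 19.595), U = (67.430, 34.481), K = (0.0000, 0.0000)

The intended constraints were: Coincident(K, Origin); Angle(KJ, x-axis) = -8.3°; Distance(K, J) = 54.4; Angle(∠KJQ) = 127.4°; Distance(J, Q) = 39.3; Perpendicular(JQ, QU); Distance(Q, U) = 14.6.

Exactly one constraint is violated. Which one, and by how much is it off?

Distance(Q, U) = 14.6 — off by 6.20.

K = (0.00, 0.00) ✓; KJ at -8.300° ✓; |KJ| = 54.40 ✓; ∠KJQ = 127.4° ✓; |JQ| = 39.30 ✓; ∠(JQ, QU) = 90.00° ✓; |QU| = 20.80 ✗.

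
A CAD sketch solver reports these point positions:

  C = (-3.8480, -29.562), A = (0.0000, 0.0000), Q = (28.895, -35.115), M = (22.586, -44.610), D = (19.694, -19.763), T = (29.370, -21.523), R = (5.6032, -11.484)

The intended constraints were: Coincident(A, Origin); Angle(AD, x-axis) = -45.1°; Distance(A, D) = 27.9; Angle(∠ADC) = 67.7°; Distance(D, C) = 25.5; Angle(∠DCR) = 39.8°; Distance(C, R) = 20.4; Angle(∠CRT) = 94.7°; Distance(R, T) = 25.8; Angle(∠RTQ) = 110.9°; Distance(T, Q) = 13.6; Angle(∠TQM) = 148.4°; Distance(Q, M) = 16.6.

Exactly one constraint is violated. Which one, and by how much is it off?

Distance(Q, M) = 16.6 — off by 5.20.

A = (0.00, 0.00) ✓; AD at -45.10° ✓; |AD| = 27.90 ✓; ∠ADC = 67.70° ✓; |DC| = 25.50 ✓; ∠DCR = 39.80° ✓; |CR| = 20.40 ✓; ∠CRT = 94.70° ✓; |RT| = 25.80 ✓; ∠RTQ = 110.9° ✓; |TQ| = 13.60 ✓; ∠TQM = 148.4° ✓; |QM| = 11.40 ✗.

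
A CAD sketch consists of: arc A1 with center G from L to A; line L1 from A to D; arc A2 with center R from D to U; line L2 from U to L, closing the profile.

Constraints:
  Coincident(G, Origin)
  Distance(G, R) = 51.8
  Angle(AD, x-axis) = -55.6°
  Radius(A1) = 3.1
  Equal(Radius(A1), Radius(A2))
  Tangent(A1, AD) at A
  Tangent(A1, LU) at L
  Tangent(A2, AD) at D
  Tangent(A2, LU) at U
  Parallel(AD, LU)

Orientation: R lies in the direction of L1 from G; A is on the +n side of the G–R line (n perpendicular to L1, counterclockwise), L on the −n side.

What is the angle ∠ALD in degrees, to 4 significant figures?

83.17°

Tangency of A1 to both parallel lines with radius 3.1 puts A and L at G ± 3.1·n: A = (2.558, 1.751), L = (-2.558, -1.751). Equal radii place D and U the same way about R: D = R + 3.1·n = (31.82, -40.99), U = R − 3.1·n = (26.71, -44.49). Then cos ∠ALD = LA·LD / (|LA||LD|), giving 83.17°.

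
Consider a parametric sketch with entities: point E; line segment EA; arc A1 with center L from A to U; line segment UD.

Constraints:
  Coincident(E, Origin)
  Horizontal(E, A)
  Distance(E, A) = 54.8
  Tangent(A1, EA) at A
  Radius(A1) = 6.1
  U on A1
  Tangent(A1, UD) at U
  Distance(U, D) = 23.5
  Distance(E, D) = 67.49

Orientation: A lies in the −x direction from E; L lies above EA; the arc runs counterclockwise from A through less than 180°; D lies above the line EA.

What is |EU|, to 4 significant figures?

50.25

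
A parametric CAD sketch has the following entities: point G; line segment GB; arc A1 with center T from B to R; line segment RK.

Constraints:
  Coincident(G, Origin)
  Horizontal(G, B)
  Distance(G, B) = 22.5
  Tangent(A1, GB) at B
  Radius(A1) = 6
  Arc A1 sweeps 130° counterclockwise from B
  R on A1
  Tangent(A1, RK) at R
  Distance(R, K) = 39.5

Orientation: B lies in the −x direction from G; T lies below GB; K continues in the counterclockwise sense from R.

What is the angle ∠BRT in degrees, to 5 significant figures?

25.000°

The tangent condition forces TB to be normal to GB, so T = B + (0, -6) = (-22.500, -6.0000). On A1, B sits at bearing 90° from T; a 130° counterclockwise sweep puts R at bearing 220°, so R = T + 6.0·(cos 220°, sin 220°) = (-27.096, -9.8567). Then cos ∠BRT = RB·RT / (|RB||RT|), giving 25.000°.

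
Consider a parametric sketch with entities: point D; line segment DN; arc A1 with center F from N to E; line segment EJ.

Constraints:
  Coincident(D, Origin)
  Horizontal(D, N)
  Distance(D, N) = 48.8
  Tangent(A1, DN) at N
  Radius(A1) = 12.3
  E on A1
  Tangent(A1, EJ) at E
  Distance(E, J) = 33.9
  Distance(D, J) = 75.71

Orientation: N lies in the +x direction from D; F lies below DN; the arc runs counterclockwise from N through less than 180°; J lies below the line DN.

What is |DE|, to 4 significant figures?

43.74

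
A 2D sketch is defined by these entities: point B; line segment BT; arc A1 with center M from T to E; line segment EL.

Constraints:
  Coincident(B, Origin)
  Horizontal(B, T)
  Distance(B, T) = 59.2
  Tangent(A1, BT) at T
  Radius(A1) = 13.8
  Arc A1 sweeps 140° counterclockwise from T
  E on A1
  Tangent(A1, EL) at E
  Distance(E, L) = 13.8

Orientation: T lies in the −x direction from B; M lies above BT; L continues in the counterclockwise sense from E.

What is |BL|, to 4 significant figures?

69.38

B is at the origin; B and T share the same y with |BT| = 59.2 and T on the −x side, so T = (-59.20, 0.000). The tangent condition forces MT to be normal to BT, so M = T + (0, 13.8) = (-59.20, 13.80). On A1, T sits at bearing -90° from M; a 140° counterclockwise sweep puts E at bearing 50°, so E = M + 13.8·(cos 50°, sin 50°) = (-50.33, 24.37). Since A1 is tangent to EL there, ME ⟂ EL, so EL runs along (−sin 50°, cos 50°); with |EL| = 13.8, L = (-60.90, 33.24). Then |BL| = |L − B| = 69.38.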